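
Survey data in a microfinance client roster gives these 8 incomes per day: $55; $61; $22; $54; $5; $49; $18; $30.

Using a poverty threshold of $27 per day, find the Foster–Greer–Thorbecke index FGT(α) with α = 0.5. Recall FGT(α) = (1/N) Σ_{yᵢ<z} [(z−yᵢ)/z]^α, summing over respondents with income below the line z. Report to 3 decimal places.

Incomes under z: $5, $18, $22 (q = 3 of N = 8).
Gap ratios (z−y)/z: (27−5)/27 = 0.8148; (27−18)/27 = 0.3333; (27−22)/27 = 0.1852.
Raised to α = 0.5: 0.90267; 0.57735; 0.43033.
Sum = 1.910353; FGT(0.5) = 1.910353 / 8 = 0.239.

0.239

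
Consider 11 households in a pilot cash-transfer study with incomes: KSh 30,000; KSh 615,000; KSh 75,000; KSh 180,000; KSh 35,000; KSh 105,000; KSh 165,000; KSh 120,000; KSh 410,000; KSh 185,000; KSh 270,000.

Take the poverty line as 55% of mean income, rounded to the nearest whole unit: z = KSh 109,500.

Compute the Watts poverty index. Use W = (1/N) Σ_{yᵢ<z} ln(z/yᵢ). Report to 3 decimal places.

Incomes under z: KSh 30,000, KSh 35,000, KSh 75,000, KSh 105,000 (q = 4 of N = 11).
Log gaps: ln(109500/30000) = 1.2947; ln(109500/35000) = 1.1406; ln(109500/75000) = 0.3784; ln(109500/105000) = 0.0420.
W = 2.855704 / 11 = 0.260.

0.260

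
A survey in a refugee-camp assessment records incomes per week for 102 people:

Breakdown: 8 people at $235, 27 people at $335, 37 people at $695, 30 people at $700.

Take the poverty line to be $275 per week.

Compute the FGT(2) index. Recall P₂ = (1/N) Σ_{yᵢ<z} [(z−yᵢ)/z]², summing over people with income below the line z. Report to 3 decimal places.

Below the line: 8×$235 (q = 8 of N = 102).
Relative gaps: (275−235)/275 = 0.1455 (×8).
Squared: 0.0212 (×8).
Sum = 0.169256; P₂ = 0.169256 / 102 = 0.002.

0.002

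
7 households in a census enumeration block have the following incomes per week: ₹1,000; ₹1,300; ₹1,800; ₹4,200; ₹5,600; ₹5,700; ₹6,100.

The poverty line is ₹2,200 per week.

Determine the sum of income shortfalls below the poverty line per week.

₹2,500

Below z: ₹1,000, ₹1,300, ₹1,800 (q = 3 of N = 7).
Individual gaps: 2200−1000 = 1200; 2200−1300 = 900; 2200−1800 = 400.
Aggregate gap = ₹2,500.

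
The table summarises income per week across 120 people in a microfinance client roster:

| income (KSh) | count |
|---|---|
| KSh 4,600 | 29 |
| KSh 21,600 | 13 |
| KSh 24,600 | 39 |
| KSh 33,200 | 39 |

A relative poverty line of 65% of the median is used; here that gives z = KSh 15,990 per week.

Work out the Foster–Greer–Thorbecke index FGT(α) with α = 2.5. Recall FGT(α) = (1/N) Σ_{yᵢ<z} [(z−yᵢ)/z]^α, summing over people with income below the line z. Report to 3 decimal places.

Below z: 29×KSh 4,600 (q = 29 of N = 120).
Normalized shortfalls: (15990−4600)/15990 = 0.7123 (×29).
Raised to α = 2.5: 0.42824 (×29).
Sum = 12.418986; FGT(2.5) = 12.418986 / 120 = 0.103.

0.103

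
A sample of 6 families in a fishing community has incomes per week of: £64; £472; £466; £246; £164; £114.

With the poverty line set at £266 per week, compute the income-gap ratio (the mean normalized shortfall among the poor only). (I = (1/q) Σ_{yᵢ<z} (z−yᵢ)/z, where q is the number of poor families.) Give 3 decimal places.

Incomes under z: £64, £114, £164, £246 (q = 4 of N = 6).
Relative gaps: 0.7594, 0.5714, 0.3835, 0.0752; sum = 1.789474.
I averages over the q = 4 poor units only: 1.789474 / 4 = 0.447.

0.447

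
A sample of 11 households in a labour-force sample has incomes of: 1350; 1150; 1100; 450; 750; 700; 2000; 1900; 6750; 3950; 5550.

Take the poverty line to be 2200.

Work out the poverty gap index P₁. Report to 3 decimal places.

Below the line: 450, 700, 750, 1100, 1150, 1350, 1900, 2000 (q = 8 of N = 11).
Relative gaps: (2200−450)/2200 = 0.7955; (2200−700)/2200 = 0.6818; (2200−750)/2200 = 0.6591; (2200−1100)/2200 = 0.5000; (2200−1150)/2200 = 0.4773; (2200−1350)/2200 = 0.3864; (2200−1900)/2200 = 0.1364; (2200−2000)/2200 = 0.0909.
Σ = 3.727273. Dividing by the full population N = 11 gives P₁ = 0.339.

0.339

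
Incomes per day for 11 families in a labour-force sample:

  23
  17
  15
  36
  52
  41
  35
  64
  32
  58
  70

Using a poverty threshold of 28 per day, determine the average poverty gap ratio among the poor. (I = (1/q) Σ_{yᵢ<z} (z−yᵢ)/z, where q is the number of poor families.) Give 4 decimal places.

0.3452

Poor units: 15, 17, 23 (q = 3 of N = 11).
Shortfall ratios (z−y)/z: 0.4643, 0.3929, 0.1786; sum = 1.035714.
I averages over the q = 3 poor units only: 1.035714 / 3 = 0.3452.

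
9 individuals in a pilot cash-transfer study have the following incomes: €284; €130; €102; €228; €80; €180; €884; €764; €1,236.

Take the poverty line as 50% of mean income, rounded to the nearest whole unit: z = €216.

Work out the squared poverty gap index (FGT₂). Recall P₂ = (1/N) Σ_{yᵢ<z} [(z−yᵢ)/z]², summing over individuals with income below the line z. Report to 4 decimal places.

0.0957

Below z: €80, €102, €130, €180 (q = 4 of N = 9).
Gap ratios (z−y)/z: (216−80)/216 = 0.6296; (216−102)/216 = 0.5278; (216−130)/216 = 0.3981; (216−180)/216 = 0.1667.
Squared: 0.3964; 0.2785; 0.1585; 0.0278.
Sum = 0.861283; P₂ = 0.861283 / 9 = 0.0957.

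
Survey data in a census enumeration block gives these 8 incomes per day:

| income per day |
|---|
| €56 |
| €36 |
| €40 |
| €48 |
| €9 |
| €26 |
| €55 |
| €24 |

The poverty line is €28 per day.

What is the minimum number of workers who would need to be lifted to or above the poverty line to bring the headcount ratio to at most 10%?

3

3 of the 8 workers are poor, so H = 3/8 = 0.375.
A headcount ratio of at most 10% allows at most ⌊0.10 × 8⌋ = 0 poor workers.
So at least 3 − 0 = 3 must be lifted.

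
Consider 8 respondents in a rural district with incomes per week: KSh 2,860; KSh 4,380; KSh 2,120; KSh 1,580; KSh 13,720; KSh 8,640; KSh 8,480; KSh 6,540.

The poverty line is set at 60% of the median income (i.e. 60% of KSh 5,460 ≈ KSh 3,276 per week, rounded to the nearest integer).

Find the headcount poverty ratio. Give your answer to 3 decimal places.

3 of the 8 respondents have income below KSh 3,276.
H = 3/8 = 0.375.

0.375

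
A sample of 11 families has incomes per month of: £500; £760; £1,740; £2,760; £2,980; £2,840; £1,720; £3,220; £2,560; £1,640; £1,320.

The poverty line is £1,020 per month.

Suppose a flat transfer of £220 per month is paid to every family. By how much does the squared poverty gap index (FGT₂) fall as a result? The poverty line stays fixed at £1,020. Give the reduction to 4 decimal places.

0.0215

Before: below the line — £500, £760; squared poverty gap index (FGT₂) = 0.029534.
After the £220 transfer: below the line — £720, £980; squared poverty gap index (FGT₂) = 0.008004.
Reduction = 0.029534 − 0.008004 = 0.0215.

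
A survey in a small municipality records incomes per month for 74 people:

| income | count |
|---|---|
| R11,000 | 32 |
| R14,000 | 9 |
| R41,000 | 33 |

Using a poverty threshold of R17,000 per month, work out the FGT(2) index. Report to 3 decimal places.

0.058

Below the line: 32×R11,000, 9×R14,000 (q = 41 of N = 74).
Gap ratios (z−y)/z: (17000−11000)/17000 = 0.3529 (×32); (17000−14000)/17000 = 0.1765 (×9).
Squared: 0.1246 (×32); 0.0311 (×9).
Sum = 4.266436; P₂ = 4.266436 / 74 = 0.058.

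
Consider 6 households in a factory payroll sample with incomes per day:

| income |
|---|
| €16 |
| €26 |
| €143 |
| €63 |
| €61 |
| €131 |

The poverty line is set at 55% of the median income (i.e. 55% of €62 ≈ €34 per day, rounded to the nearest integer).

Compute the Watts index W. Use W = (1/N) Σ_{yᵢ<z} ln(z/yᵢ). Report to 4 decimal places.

0.1703

Below z: €16, €26 (q = 2 of N = 6).
ln(z/y) terms: ln(34/16) = 0.7538; ln(34/26) = 0.2683.
W = 1.022036 / 6 = 0.1703.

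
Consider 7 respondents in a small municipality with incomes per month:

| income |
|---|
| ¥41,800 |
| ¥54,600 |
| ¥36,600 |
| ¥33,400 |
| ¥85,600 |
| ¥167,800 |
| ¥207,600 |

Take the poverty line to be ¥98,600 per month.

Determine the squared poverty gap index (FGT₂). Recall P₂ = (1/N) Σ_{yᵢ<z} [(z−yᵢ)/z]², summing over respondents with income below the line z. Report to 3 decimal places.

Below the line: ¥33,400, ¥36,600, ¥41,800, ¥54,600, ¥85,600 (q = 5 of N = 7).
Shortfall ratios: (98600−33400)/98600 = 0.6613; (98600−36600)/98600 = 0.6288; (98600−41800)/98600 = 0.5761; (98600−54600)/98600 = 0.4462; (98600−85600)/98600 = 0.1318.
Squared: 0.4373; 0.3954; 0.3319; 0.1991; 0.0174.
Sum = 1.381026; P₂ = 1.381026 / 7 = 0.197.

0.197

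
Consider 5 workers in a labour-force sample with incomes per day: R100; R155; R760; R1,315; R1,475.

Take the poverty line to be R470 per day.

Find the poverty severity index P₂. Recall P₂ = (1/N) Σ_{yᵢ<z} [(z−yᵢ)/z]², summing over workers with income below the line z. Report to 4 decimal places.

Incomes under z: R100, R155 (q = 2 of N = 5).
Gap ratios (z−y)/z: (470−100)/470 = 0.7872; (470−155)/470 = 0.6702.
Squared: 0.6197; 0.4492.
Sum = 1.068923; P₂ = 1.068923 / 5 = 0.2138.

0.2138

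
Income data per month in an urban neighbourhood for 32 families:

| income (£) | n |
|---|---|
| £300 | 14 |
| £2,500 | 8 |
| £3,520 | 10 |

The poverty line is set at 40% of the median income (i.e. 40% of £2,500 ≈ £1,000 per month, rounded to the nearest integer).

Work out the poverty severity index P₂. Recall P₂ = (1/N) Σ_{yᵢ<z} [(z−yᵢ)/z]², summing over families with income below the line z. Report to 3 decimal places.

Incomes under z: 14×£300 (q = 14 of N = 32).
Relative gaps: (1000−300)/1000 = 0.7000 (×14).
Squared: 0.4900 (×14).
Sum = 6.860000; P₂ = 6.860000 / 32 = 0.214.

0.214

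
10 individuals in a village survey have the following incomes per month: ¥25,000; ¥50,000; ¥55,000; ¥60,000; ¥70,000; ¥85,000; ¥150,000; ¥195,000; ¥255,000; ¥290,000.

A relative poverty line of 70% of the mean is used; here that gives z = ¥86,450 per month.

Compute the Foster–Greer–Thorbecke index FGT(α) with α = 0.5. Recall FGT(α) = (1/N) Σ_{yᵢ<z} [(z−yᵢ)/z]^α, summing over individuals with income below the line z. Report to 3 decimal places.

Incomes under z: ¥25,000, ¥50,000, ¥55,000, ¥60,000, ¥70,000, ¥85,000 (q = 6 of N = 10).
Shortfall ratios: (86450−25000)/86450 = 0.7108; (86450−50000)/86450 = 0.4216; (86450−55000)/86450 = 0.3638; (86450−60000)/86450 = 0.3060; (86450−70000)/86450 = 0.1903; (86450−85000)/86450 = 0.0168.
Raised to α = 0.5: 0.84310; 0.64933; 0.60315; 0.55313; 0.43621; 0.12951.
Sum = 3.214442; FGT(0.5) = 3.214442 / 10 = 0.321.

0.321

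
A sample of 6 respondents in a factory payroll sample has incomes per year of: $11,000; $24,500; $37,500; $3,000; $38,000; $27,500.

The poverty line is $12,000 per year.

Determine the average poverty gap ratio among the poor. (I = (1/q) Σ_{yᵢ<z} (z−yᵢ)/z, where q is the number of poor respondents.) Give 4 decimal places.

0.4167

Below the line: $3,000, $11,000 (q = 2 of N = 6).
Relative gaps: 0.7500, 0.0833; sum = 0.833333.
The income-gap ratio divides by q (the poor only): 0.833333 / 2 = 0.4167.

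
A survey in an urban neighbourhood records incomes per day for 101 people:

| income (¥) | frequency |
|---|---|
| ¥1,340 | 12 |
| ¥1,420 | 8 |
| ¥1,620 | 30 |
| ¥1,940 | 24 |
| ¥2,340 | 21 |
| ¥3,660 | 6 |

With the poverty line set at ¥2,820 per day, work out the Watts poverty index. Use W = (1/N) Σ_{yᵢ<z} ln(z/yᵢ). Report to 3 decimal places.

0.435

Below z: 12×¥1,340, 8×¥1,420, 30×¥1,620, 24×¥1,940, 21×¥2,340 (q = 95 of N = 101).
Log shortfalls: ln(2820/1340) = 0.7441 (×12); ln(2820/1420) = 0.6861 (×8); ln(2820/1620) = 0.5543 (×30); ln(2820/1940) = 0.3740 (×24); ln(2820/2340) = 0.1866 (×21).
W = 43.942248 / 101 = 0.435.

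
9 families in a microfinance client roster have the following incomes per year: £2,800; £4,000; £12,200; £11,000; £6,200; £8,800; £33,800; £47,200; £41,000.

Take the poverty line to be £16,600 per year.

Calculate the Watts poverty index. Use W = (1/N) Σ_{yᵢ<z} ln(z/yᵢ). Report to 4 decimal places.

Below z: £2,800, £4,000, £6,200, £8,800, £11,000, £12,200 (q = 6 of N = 9).
Log shortfalls: ln(16600/2800) = 1.7798; ln(16600/4000) = 1.4231; ln(16600/6200) = 0.9849; ln(16600/8800) = 0.6347; ln(16600/11000) = 0.4115; ln(16600/12200) = 0.3080.
W = 5.541870 / 9 = 0.6158.

0.6158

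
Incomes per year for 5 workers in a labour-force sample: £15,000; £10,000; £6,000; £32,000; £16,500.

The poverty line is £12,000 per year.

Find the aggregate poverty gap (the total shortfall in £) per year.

£8,000

Incomes under z: £6,000, £10,000 (q = 2 of N = 5).
Individual gaps: 12000−6000 = 6000; 12000−10000 = 2000.
Aggregate gap = £8,000.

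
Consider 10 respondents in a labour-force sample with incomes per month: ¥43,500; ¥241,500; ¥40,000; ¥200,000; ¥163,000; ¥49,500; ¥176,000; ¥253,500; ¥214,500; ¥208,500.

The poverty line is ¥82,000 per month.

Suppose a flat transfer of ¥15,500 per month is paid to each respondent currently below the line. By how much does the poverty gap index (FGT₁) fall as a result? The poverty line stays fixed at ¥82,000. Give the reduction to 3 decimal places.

0.057

Before: below the line — ¥40,000, ¥43,500, ¥49,500; poverty gap index (FGT₁) = 0.13780.
After the ¥15,500 transfer: below the line — ¥55,500, ¥59,000, ¥65,000; poverty gap index (FGT₁) = 0.08110.
Reduction = 0.13780 − 0.08110 = 0.057.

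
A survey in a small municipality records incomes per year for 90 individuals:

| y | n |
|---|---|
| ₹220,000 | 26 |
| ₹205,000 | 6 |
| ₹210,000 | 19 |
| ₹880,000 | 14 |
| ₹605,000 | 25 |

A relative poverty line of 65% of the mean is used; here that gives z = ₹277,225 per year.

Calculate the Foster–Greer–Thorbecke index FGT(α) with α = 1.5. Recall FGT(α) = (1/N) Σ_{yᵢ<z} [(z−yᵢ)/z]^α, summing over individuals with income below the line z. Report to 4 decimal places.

0.0612

Below z: 6×₹205,000, 19×₹210,000, 26×₹220,000 (q = 51 of N = 90).
Gap ratios (z−y)/z: (277225−205000)/277225 = 0.2605 (×6); (277225−210000)/277225 = 0.2425 (×19); (277225−220000)/277225 = 0.2064 (×26).
Raised to α = 1.5: 0.13298 (×6); 0.11941 (×19); 0.09378 (×26).
Sum = 5.505091; FGT(1.5) = 5.505091 / 90 = 0.0612.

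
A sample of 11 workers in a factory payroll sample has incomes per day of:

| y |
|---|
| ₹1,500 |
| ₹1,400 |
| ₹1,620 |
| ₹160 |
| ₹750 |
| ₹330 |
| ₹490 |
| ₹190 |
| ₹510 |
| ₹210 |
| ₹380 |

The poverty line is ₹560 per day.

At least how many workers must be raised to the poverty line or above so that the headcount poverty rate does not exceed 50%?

7 of the 11 workers are poor, so H = 7/11 = 0.636.
A headcount ratio of at most 50% allows at most ⌊0.50 × 11⌋ = 5 poor workers.
So at least 7 − 5 = 2 must be lifted.

2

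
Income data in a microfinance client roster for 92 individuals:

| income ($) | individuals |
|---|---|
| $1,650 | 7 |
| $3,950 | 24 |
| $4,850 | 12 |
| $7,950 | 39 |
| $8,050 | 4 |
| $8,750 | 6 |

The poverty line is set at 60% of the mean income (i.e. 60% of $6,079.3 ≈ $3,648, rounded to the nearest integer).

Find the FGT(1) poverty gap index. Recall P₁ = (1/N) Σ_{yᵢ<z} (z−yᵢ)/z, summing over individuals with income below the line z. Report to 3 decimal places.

0.042

Incomes under z: 7×$1,650 (q = 7 of N = 92).
Relative gaps: (3648−1650)/3648 = 0.5477 (×7).
Σ = 3.833882. Dividing by the full population N = 92 gives P₁ = 0.042.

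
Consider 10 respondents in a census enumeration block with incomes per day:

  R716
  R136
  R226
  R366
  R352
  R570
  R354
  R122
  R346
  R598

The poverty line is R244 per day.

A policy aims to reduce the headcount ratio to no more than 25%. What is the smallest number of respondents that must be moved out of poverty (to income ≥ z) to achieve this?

3 of the 10 respondents are poor, so H = 3/10 = 0.300.
A headcount ratio of at most 25% allows at most ⌊0.25 × 10⌋ = 2 poor respondents.
So at least 3 − 2 = 1 must be lifted.

1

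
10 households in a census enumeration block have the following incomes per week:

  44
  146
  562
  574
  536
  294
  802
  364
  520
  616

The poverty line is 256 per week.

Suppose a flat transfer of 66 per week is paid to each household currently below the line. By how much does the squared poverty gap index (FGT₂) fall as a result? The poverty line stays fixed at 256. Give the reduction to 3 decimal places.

0.052

Before: below the line — 44, 146; squared poverty gap index (FGT₂) = 0.08704.
After the 66 transfer: below the line — 110, 212; squared poverty gap index (FGT₂) = 0.03548.
Reduction = 0.08704 − 0.03548 = 0.052.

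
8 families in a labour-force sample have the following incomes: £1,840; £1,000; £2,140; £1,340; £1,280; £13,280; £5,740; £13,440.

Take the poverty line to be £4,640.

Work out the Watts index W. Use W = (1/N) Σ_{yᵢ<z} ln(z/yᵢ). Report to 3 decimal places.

0.720

Incomes under z: £1,000, £1,280, £1,340, £1,840, £2,140 (q = 5 of N = 8).
Log gaps: ln(4640/1000) = 1.5347; ln(4640/1280) = 1.2879; ln(4640/1340) = 1.2420; ln(4640/1840) = 0.9249; ln(4640/2140) = 0.7739.
W = 5.763471 / 8 = 0.720.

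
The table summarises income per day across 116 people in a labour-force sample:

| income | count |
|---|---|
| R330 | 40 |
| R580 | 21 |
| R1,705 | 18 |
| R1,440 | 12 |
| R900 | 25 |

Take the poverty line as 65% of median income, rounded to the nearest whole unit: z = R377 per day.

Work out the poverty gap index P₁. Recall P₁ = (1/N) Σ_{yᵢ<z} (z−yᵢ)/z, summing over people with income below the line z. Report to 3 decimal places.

Below z: 40×R330 (q = 40 of N = 116).
Relative gaps: (377−330)/377 = 0.1247 (×40).
Sum of shortfalls = 4.986737; P₁ averages over all N: 4.986737 / 116 = 0.043.

0.043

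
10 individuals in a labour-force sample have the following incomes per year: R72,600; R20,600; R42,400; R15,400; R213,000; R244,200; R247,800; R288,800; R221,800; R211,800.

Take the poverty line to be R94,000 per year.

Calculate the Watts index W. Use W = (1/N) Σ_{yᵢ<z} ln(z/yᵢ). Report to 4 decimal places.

Poor units: R15,400, R20,600, R42,400, R72,600 (q = 4 of N = 10).
ln(z/y) terms: ln(94000/15400) = 1.8089; ln(94000/20600) = 1.5180; ln(94000/42400) = 0.7961; ln(94000/72600) = 0.2583.
W = 4.381407 / 10 = 0.4381.

0.4381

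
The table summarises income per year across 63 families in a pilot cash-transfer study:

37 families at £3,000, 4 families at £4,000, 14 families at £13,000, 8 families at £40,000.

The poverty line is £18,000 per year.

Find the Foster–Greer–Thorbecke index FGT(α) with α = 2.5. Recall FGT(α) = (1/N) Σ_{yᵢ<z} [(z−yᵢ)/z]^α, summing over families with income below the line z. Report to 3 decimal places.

Incomes under z: 37×£3,000, 4×£4,000, 14×£13,000 (q = 55 of N = 63).
Shortfall ratios: (18000−3000)/18000 = 0.8333 (×37); (18000−4000)/18000 = 0.7778 (×4); (18000−13000)/18000 = 0.2778 (×14).
Raised to α = 2.5: 0.63394 (×37); 0.53351 (×4); 0.04067 (×14).
Sum = 26.159073; FGT(2.5) = 26.159073 / 63 = 0.415.

0.415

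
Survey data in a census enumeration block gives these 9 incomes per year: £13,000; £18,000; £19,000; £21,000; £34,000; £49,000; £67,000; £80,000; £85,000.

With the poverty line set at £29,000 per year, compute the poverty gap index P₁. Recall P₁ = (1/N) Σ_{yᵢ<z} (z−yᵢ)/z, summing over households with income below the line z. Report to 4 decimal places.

0.1724

Below z: £13,000, £18,000, £19,000, £21,000 (q = 4 of N = 9).
Normalized shortfalls: (29000−13000)/29000 = 0.5517; (29000−18000)/29000 = 0.3793; (29000−19000)/29000 = 0.3448; (29000−21000)/29000 = 0.2759.
Sum of shortfalls = 1.551724; P₁ averages over all N: 1.551724 / 9 = 0.1724.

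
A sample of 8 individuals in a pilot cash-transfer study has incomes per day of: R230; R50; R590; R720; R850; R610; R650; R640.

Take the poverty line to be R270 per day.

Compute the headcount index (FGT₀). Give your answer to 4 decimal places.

2 of the 8 individuals have income below R270.
H = 2/8 = 0.2500.

0.2500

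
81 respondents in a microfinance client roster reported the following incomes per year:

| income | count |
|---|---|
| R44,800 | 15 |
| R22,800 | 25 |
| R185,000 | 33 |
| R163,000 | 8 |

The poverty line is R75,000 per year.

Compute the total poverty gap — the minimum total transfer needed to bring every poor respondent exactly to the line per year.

R1,758,000

Poor units: 25×R22,800, 15×R44,800 (q = 40 of N = 81).
Individual gaps: 25×(75000−22800) = 1305000; 15×(75000−44800) = 453000.
Aggregate gap = R1,758,000.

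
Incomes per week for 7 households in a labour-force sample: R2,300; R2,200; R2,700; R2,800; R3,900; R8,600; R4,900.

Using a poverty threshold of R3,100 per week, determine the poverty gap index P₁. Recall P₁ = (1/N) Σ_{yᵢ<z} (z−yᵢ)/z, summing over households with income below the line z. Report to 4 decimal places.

0.1106

Incomes under z: R2,200, R2,300, R2,700, R2,800 (q = 4 of N = 7).
Shortfall ratios: (3100−2200)/3100 = 0.2903; (3100−2300)/3100 = 0.2581; (3100−2700)/3100 = 0.1290; (3100−2800)/3100 = 0.0968.
Σ = 0.774194. Dividing by the full population N = 7 gives P₁ = 0.1106.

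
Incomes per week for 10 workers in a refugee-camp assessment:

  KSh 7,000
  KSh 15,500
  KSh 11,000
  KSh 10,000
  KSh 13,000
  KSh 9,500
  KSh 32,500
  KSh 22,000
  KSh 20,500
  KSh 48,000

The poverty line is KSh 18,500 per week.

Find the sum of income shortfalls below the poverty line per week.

Below z: KSh 7,000, KSh 9,500, KSh 10,000, KSh 11,000, KSh 13,000, KSh 15,500 (q = 6 of N = 10).
Individual gaps: 18500−7000 = 11500; 18500−9500 = 9000; 18500−10000 = 8500; 18500−11000 = 7500; 18500−13000 = 5500; 18500−15500 = 3000.
Aggregate gap = KSh 45,000.

KSh 45,000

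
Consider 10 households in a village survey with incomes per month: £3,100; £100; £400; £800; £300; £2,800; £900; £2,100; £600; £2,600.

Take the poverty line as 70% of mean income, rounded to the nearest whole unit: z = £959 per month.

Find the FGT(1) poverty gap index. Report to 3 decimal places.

0.277

Poor units: £100, £300, £400, £600, £800, £900 (q = 6 of N = 10).
Relative gaps: (959−100)/959 = 0.8957; (959−300)/959 = 0.6872; (959−400)/959 = 0.5829; (959−600)/959 = 0.3743; (959−800)/959 = 0.1658; (959−900)/959 = 0.0615.
Sum of shortfalls = 2.767466; P₁ averages over all N: 2.767466 / 10 = 0.277.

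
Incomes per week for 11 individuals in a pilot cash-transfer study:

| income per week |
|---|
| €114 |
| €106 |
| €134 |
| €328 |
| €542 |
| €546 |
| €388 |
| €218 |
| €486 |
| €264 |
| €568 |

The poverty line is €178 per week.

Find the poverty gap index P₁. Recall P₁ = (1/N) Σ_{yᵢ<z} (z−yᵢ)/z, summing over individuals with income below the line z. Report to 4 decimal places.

Below the line: €106, €114, €134 (q = 3 of N = 11).
Shortfall ratios: (178−106)/178 = 0.4045; (178−114)/178 = 0.3596; (178−134)/178 = 0.2472.
Σ = 1.011236. Dividing by the full population N = 11 gives P₁ = 0.0919.

0.0919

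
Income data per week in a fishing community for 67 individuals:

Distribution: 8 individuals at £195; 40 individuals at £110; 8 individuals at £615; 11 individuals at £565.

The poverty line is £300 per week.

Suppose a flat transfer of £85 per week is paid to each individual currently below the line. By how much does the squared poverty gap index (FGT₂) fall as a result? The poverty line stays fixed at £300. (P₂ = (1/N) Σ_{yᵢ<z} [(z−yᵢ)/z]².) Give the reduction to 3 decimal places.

0.180

Before: below the line — 40×£110, 8×£195; squared poverty gap index (FGT₂) = 0.25410.
After the £85 transfer: below the line — 40×£195, 8×£280; squared poverty gap index (FGT₂) = 0.07367.
Reduction = 0.25410 − 0.07367 = 0.180.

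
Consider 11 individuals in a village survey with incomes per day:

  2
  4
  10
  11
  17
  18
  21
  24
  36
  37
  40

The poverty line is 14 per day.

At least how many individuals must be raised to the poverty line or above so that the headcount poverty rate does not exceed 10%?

Currently q = 4 of N = 11 are below the line (H = 0.364).
A headcount ratio of at most 10% allows at most ⌊0.10 × 11⌋ = 1 poor individuals.
So at least 4 − 1 = 3 must be lifted.

3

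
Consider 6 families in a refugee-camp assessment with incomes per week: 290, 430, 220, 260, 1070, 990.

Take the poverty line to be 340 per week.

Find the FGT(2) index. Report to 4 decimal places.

Poor units: 220, 260, 290 (q = 3 of N = 6).
Gap ratios (z−y)/z: (340−220)/340 = 0.3529; (340−260)/340 = 0.2353; (340−290)/340 = 0.1471.
Squared: 0.1246; 0.0554; 0.0216.
Sum = 0.201557; P₂ = 0.201557 / 6 = 0.0336.

0.0336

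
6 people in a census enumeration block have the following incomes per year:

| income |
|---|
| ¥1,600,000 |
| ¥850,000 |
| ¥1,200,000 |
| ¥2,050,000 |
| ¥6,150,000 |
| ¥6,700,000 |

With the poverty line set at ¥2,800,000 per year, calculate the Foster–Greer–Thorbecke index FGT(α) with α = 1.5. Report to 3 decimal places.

Below z: ¥850,000, ¥1,200,000, ¥1,600,000, ¥2,050,000 (q = 4 of N = 6).
Gap ratios (z−y)/z: (2800000−850000)/2800000 = 0.6964; (2800000−1200000)/2800000 = 0.5714; (2800000−1600000)/2800000 = 0.4286; (2800000−2050000)/2800000 = 0.2679.
Raised to α = 1.5: 0.58119; 0.43196; 0.28057; 0.13863.
Sum = 1.432340; FGT(1.5) = 1.432340 / 6 = 0.239.

0.239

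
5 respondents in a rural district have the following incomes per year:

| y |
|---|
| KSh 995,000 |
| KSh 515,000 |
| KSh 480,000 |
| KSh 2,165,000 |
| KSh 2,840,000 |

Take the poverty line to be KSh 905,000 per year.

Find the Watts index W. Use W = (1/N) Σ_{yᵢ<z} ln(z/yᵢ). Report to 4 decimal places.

0.2396

Below z: KSh 480,000, KSh 515,000 (q = 2 of N = 5).
ln(z/y) terms: ln(905000/480000) = 0.6341; ln(905000/515000) = 0.5638.
W = 1.197917 / 5 = 0.2396.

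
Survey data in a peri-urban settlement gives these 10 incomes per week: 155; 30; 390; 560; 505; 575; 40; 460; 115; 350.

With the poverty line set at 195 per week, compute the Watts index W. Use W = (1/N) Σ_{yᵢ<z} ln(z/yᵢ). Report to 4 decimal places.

0.4214

Poor units: 30, 40, 115, 155 (q = 4 of N = 10).
Log shortfalls: ln(195/30) = 1.8718; ln(195/40) = 1.5841; ln(195/115) = 0.5281; ln(195/155) = 0.2296.
W = 4.213564 / 10 = 0.4214.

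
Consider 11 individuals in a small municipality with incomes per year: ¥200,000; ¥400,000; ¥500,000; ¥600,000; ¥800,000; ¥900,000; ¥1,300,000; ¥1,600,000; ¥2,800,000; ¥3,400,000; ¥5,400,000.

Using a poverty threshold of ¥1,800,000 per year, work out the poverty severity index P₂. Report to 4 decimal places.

0.2736

Below the line: ¥200,000, ¥400,000, ¥500,000, ¥600,000, ¥800,000, ¥900,000, ¥1,300,000, ¥1,600,000 (q = 8 of N = 11).
Normalized shortfalls: (1800000−200000)/1800000 = 0.8889; (1800000−400000)/1800000 = 0.7778; (1800000−500000)/1800000 = 0.7222; (1800000−600000)/1800000 = 0.6667; (1800000−800000)/1800000 = 0.5556; (1800000−900000)/1800000 = 0.5000; (1800000−1300000)/1800000 = 0.2778; (1800000−1600000)/1800000 = 0.1111.
Squared: 0.7901; 0.6049; 0.5216; 0.4444; 0.3086; 0.2500; 0.0772; 0.0123.
Sum = 3.009259; P₂ = 3.009259 / 11 = 0.2736.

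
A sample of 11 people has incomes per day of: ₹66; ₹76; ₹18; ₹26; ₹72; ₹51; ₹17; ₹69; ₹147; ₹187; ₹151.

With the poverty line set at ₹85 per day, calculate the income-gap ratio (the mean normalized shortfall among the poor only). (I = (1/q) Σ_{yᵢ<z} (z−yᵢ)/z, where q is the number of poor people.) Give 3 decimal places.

Below z: ₹17, ₹18, ₹26, ₹51, ₹66, ₹69, ₹72, ₹76 (q = 8 of N = 11).
Shortfall ratios (z−y)/z: 0.8000, 0.7882, 0.6941, 0.4000, 0.2235, 0.1882, 0.1529, 0.1059; sum = 3.352941.
I averages over the q = 8 poor units only: 3.352941 / 8 = 0.419.

0.419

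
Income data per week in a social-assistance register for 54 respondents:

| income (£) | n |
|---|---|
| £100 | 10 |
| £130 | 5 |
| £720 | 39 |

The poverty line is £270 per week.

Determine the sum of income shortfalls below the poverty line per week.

£2,400

Below z: 10×£100, 5×£130 (q = 15 of N = 54).
Individual gaps: 10×(270−100) = 1700; 5×(270−130) = 700.
Aggregate gap = £2,400.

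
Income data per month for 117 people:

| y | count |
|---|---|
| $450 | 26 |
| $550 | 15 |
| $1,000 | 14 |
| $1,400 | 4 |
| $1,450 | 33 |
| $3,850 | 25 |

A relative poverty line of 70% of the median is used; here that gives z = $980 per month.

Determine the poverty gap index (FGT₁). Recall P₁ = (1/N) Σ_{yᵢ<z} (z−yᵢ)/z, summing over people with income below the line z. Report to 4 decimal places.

0.1764

Poor units: 26×$450, 15×$550 (q = 41 of N = 117).
Gap ratios (z−y)/z: (980−450)/980 = 0.5408 (×26); (980−550)/980 = 0.4388 (×15).
Sum of shortfalls = 20.642857; P₁ averages over all N: 20.642857 / 117 = 0.1764.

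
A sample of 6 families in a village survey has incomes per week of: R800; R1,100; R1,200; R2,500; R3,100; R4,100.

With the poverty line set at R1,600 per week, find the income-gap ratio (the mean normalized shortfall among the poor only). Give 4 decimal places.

Below the line: R800, R1,100, R1,200 (q = 3 of N = 6).
Relative gaps: 0.5000, 0.3125, 0.2500; sum = 1.062500.
I averages over the q = 3 poor units only: 1.062500 / 3 = 0.3542.

0.3542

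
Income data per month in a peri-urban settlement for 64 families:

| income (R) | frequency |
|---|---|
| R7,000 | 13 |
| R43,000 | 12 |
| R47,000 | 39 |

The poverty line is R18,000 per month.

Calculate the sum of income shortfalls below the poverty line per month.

R143,000

Incomes under z: 13×R7,000 (q = 13 of N = 64).
Individual gaps: 13×(18000−7000) = 143000.
Aggregate gap = R143,000.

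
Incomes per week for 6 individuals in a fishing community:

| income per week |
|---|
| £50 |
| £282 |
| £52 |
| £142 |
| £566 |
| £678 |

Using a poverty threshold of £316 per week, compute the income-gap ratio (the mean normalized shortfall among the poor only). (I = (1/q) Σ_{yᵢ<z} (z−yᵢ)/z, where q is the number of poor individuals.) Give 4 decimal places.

Below z: £50, £52, £142, £282 (q = 4 of N = 6).
Shortfall ratios (z−y)/z: 0.8418, 0.8354, 0.5506, 0.1076; sum = 2.335443.
The income-gap ratio divides by q (the poor only): 2.335443 / 4 = 0.5839.

0.5839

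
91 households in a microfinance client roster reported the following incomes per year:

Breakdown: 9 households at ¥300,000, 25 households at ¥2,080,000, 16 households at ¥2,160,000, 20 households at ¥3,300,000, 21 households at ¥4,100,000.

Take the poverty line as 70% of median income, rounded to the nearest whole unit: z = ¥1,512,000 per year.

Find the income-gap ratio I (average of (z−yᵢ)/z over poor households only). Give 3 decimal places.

0.802

Below the line: 9×¥300,000 (q = 9 of N = 91).
Shortfall ratios (z−y)/z: 0.8016 (×9); sum = 7.214286.
I averages over the q = 9 poor units only: 7.214286 / 9 = 0.802.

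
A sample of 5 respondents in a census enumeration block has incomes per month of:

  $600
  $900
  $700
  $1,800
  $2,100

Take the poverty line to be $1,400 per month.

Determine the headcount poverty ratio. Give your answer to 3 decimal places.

0.600

3 of the 5 respondents have income below $1,400.
H = 3/5 = 0.600.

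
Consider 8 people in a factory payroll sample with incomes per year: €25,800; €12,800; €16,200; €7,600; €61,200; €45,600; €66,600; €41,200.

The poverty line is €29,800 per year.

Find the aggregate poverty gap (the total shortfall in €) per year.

Below the line: €7,600, €12,800, €16,200, €25,800 (q = 4 of N = 8).
Individual gaps: 29800−7600 = 22200; 29800−12800 = 17000; 29800−16200 = 13600; 29800−25800 = 4000.
Aggregate gap = €56,800.

€56,800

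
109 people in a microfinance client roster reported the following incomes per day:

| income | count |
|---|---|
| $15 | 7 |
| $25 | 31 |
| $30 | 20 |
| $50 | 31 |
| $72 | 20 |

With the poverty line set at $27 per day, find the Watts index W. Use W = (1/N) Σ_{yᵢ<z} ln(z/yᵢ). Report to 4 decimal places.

Below the line: 7×$15, 31×$25 (q = 38 of N = 109).
Log shortfalls: ln(27/15) = 0.5878 (×7); ln(27/25) = 0.0770 (×31).
W = 6.500299 / 109 = 0.0596.

0.0596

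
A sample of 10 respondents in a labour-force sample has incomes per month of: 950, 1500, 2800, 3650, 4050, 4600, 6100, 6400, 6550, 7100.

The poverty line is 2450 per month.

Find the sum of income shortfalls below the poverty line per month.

Incomes under z: 950, 1500 (q = 2 of N = 10).
Individual gaps: 2450−950 = 1500; 2450−1500 = 950.
Aggregate gap = 2450.

2450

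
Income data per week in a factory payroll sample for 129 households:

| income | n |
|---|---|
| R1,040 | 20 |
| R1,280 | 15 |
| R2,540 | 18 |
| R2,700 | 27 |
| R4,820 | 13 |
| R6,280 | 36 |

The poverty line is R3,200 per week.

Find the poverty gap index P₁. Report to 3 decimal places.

Below z: 20×R1,040, 15×R1,280, 18×R2,540, 27×R2,700 (q = 80 of N = 129).
Normalized shortfalls: (3200−1040)/3200 = 0.6750 (×20); (3200−1280)/3200 = 0.6000 (×15); (3200−2540)/3200 = 0.2062 (×18); (3200−2700)/3200 = 0.1562 (×27).
Σ = 30.431250. Dividing by the full population N = 129 gives P₁ = 0.236.

0.236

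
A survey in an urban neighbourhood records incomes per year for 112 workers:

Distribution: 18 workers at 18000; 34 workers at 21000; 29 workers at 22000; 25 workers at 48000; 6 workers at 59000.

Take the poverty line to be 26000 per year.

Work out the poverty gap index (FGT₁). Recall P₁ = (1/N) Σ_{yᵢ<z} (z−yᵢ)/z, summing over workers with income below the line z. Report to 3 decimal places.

0.148

Below z: 18×18000, 34×21000, 29×22000 (q = 81 of N = 112).
Normalized shortfalls: (26000−18000)/26000 = 0.3077 (×18); (26000−21000)/26000 = 0.1923 (×34); (26000−22000)/26000 = 0.1538 (×29).
Sum of shortfalls = 16.538462; P₁ averages over all N: 16.538462 / 112 = 0.148.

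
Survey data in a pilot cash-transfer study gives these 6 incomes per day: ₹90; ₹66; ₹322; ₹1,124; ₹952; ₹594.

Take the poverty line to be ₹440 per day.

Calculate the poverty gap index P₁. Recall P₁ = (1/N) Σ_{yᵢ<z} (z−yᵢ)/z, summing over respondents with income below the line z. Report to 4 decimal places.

Incomes under z: ₹66, ₹90, ₹322 (q = 3 of N = 6).
Normalized shortfalls: (440−66)/440 = 0.8500; (440−90)/440 = 0.7955; (440−322)/440 = 0.2682.
Σ = 1.913636. Dividing by the full population N = 6 gives P₁ = 0.3189.

0.3189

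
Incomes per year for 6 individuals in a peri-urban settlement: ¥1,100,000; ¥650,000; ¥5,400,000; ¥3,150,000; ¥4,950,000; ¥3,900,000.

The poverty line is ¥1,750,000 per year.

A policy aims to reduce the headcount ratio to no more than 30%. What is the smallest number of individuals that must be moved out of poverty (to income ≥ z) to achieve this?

1

2 of the 6 individuals are poor, so H = 2/6 = 0.333.
A headcount ratio of at most 30% allows at most ⌊0.30 × 6⌋ = 1 poor individuals.
So at least 2 − 1 = 1 must be lifted.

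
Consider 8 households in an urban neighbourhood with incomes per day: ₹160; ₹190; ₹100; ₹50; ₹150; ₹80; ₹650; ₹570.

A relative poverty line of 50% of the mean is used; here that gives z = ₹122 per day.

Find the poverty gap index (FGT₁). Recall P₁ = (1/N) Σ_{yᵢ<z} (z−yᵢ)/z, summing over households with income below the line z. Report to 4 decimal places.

Below z: ₹50, ₹80, ₹100 (q = 3 of N = 8).
Normalized shortfalls: (122−50)/122 = 0.5902; (122−80)/122 = 0.3443; (122−100)/122 = 0.1803.
Σ = 1.114754. Dividing by the full population N = 8 gives P₁ = 0.1393.

0.1393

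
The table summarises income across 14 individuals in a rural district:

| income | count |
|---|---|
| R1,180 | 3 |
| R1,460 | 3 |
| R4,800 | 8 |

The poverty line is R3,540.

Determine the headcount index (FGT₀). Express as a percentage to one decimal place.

42.9%

6 of the 14 individuals have income below R3,540.
H = 6/14 = 42.9%.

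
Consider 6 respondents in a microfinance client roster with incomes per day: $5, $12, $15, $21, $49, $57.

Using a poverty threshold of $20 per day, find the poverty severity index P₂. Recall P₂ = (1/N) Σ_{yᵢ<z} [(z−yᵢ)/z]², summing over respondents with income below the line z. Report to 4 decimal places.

Incomes under z: $5, $12, $15 (q = 3 of N = 6).
Gap ratios (z−y)/z: (20−5)/20 = 0.7500; (20−12)/20 = 0.4000; (20−15)/20 = 0.2500.
Squared: 0.5625; 0.1600; 0.0625.
Sum = 0.785000; P₂ = 0.785000 / 6 = 0.1308.

0.1308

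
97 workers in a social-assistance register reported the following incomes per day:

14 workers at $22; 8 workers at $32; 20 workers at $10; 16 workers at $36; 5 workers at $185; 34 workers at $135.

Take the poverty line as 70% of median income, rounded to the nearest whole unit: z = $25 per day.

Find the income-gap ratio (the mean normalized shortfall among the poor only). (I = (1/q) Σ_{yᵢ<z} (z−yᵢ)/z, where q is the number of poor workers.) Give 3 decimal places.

Incomes under z: 20×$10, 14×$22 (q = 34 of N = 97).
Shortfall ratios (z−y)/z: 0.6000 (×20), 0.1200 (×14); sum = 13.680000.
I averages over the q = 34 poor units only: 13.680000 / 34 = 0.402.

0.402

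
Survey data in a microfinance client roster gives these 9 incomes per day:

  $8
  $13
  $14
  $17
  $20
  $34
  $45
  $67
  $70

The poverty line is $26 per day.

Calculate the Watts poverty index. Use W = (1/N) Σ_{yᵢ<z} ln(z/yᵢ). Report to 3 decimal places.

Poor units: $8, $13, $14, $17, $20 (q = 5 of N = 9).
Log shortfalls: ln(26/8) = 1.1787; ln(26/13) = 0.6931; ln(26/14) = 0.6190; ln(26/17) = 0.4249; ln(26/20) = 0.2624.
W = 3.178089 / 9 = 0.353.

0.353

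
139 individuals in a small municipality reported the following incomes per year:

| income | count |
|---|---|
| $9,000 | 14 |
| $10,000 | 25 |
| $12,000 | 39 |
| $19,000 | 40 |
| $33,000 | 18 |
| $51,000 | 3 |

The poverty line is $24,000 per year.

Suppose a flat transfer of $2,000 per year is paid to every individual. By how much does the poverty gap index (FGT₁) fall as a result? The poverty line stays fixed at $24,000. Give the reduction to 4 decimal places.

0.0707

Before: below the line — 14×$9,000, 25×$10,000, 39×$12,000, 40×$19,000; poverty gap index (FGT₁) = 0.368106.
After the $2,000 transfer: below the line — 14×$11,000, 25×$12,000, 39×$14,000, 40×$21,000; poverty gap index (FGT₁) = 0.297362.
Reduction = 0.368106 − 0.297362 = 0.0707.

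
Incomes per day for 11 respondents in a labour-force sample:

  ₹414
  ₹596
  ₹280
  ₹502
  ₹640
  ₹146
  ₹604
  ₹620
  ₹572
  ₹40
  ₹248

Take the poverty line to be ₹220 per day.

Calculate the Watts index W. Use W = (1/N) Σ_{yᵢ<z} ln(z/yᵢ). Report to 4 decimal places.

Incomes under z: ₹40, ₹146 (q = 2 of N = 11).
ln(z/y) terms: ln(220/40) = 1.7047; ln(220/146) = 0.4100.
W = 2.114769 / 11 = 0.1923.

0.1923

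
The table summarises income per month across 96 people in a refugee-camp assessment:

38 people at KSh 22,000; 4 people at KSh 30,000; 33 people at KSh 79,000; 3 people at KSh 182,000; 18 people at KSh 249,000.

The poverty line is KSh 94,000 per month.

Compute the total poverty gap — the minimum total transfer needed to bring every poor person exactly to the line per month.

KSh 3,487,000

Below z: 38×KSh 22,000, 4×KSh 30,000, 33×KSh 79,000 (q = 75 of N = 96).
Individual gaps: 38×(94000−22000) = 2736000; 4×(94000−30000) = 256000; 33×(94000−79000) = 495000.
Aggregate gap = KSh 3,487,000.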